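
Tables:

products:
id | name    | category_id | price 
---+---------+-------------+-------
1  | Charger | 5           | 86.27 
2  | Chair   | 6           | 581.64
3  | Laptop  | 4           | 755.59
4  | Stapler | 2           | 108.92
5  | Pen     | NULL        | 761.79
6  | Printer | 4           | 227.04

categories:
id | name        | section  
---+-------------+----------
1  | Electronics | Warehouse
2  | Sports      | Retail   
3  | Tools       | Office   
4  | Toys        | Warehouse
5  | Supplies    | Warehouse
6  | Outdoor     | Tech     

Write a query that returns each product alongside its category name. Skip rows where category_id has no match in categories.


INNER JOIN keeps only products rows whose category_id matches an id in categories. Walk through each product:
  - product 1 (Charger): category_id=5 -> matches Supplies
  - product 2 (Chair): category_id=6 -> matches Outdoor
  - product 3 (Laptop): category_id=4 -> matches Toys
  - product 4 (Stapler): category_id=2 -> matches Sports
  - product 5 (Pen): category_id=NULL, no match -> dropped
  - product 6 (Printer): category_id=4 -> matches Toys
So 1 of 6 rows is dropped.

SQL:
SELECT a.name, b.name AS category
FROM products a
INNER JOIN categories b ON a.category_id = b.id

Result:
name    | category
--------+---------
Charger | Supplies
Chair   | Outdoor 
Laptop  | Toys    
Stapler | Sports  
Printer | Toys    


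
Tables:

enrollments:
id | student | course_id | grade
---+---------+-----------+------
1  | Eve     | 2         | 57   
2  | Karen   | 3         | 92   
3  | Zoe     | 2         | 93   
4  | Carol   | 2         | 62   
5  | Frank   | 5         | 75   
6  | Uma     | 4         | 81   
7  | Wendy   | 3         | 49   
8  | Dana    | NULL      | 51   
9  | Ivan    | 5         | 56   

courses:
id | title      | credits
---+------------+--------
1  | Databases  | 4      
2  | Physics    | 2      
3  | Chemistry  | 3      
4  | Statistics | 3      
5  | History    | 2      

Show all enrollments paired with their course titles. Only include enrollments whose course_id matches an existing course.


INNER JOIN keeps only enrollments rows whose course_id matches an id in courses. Walk through each enrollment:
  - enrollment 1 (Eve): course_id=2 -> matches Physics
  - enrollment 2 (Karen): course_id=3 -> matches Chemistry
  - enrollment 3 (Zoe): course_id=2 -> matches Physics
  - enrollment 4 (Carol): course_id=2 -> matches Physics
  - enrollment 5 (Frank): course_id=5 -> matches History
  - enrollment 6 (Uma): course_id=4 -> matches Statistics
  - enrollment 7 (Wendy): course_id=3 -> matches Chemistry
  - enrollment 8 (Dana): course_id=NULL, no match -> dropped
  - enrollment 9 (Ivan): course_id=5 -> matches History
So 1 of 9 rows is dropped.

SQL:
SELECT a.student, b.title AS course
FROM enrollments a
INNER JOIN courses b ON a.course_id = b.id

Result:
student | course    
--------+-----------
Eve     | Physics   
Karen   | Chemistry 
Zoe     | Physics   
Carol   | Physics   
Frank   | History   
Uma     | Statistics
Wendy   | Chemistry 
Ivan    | History   


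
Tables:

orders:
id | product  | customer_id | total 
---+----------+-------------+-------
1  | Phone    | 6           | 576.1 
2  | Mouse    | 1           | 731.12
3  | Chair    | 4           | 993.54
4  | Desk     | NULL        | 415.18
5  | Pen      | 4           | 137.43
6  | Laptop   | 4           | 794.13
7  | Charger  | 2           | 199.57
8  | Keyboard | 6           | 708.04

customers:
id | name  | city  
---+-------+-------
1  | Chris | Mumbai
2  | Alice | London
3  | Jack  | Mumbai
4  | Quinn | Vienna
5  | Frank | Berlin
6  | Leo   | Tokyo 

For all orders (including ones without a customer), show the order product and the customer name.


LEFT JOIN keeps every row from orders (the left table); where customer_id has no match in customers, the customer columns become NULL. Walk through each order:
  - order 1 (Phone): customer_id=6 -> matches Leo
  - order 2 (Mouse): customer_id=1 -> matches Chris
  - order 3 (Chair): customer_id=4 -> matches Quinn
  - order 4 (Desk): customer_id=NULL, no match -> kept with NULL
  - order 5 (Pen): customer_id=4 -> matches Quinn
  - order 6 (Laptop): customer_id=4 -> matches Quinn
  - order 7 (Charger): customer_id=2 -> matches Alice
  - order 8 (Keyboard): customer_id=6 -> matches Leo
All 8 rows appear; 1 has NULL customer.

SQL:
SELECT a.product, b.name AS customer
FROM orders a
LEFT JOIN customers b ON a.customer_id = b.id

Result:
product  | customer
---------+---------
Phone    | Leo     
Mouse    | Chris   
Chair    | Quinn   
Desk     | NULL    
Pen      | Quinn   
Laptop   | Quinn   
Charger  | Alice   
Keyboard | Leo     


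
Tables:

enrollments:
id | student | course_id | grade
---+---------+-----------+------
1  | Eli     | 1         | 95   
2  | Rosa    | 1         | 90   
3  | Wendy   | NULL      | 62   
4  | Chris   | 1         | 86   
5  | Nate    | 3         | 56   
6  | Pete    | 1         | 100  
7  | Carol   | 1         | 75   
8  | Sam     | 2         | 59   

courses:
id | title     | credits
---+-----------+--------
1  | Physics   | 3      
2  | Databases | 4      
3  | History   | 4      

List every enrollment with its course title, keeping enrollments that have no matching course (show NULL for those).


LEFT JOIN keeps every row from enrollments (the left table); where course_id has no match in courses, the course columns become NULL. Walk through each enrollment:
  - enrollment 1 (Eli): course_id=1 -> matches Physics
  - enrollment 2 (Rosa): course_id=1 -> matches Physics
  - enrollment 3 (Wendy): course_id=NULL, no match -> kept with NULL
  - enrollment 4 (Chris): course_id=1 -> matches Physics
  - enrollment 5 (Nate): course_id=3 -> matches History
  - enrollment 6 (Pete): course_id=1 -> matches Physics
  - enrollment 7 (Carol): course_id=1 -> matches Physics
  - enrollment 8 (Sam): course_id=2 -> matches Databases
All 8 rows appear; 1 has NULL course.

SQL:
SELECT a.student, b.title AS course
FROM enrollments a
LEFT JOIN courses b ON a.course_id = b.id

Result:
student | course   
--------+----------
Eli     | Physics  
Rosa    | Physics  
Wendy   | NULL     
Chris   | Physics  
Nate    | History  
Pete    | Physics  
Carol   | Physics  
Sam     | Databases


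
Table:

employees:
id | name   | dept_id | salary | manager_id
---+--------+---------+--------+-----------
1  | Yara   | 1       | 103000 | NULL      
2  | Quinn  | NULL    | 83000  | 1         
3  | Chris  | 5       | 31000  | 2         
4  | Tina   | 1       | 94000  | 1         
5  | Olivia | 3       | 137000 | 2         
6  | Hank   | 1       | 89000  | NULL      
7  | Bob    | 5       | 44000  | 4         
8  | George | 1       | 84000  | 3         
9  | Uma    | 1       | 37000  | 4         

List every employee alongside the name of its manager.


This is a self-join: employees is joined to a second copy of itself, matching each row's manager_id to another row's id. Use LEFT JOIN so rows with manager_id=NULL are kept.
  - employee 1 (Yara): manager_id=NULL -> NULL
  - employee 2 (Quinn): manager_id=1 -> Yara
  - employee 3 (Chris): manager_id=2 -> Quinn
  - employee 4 (Tina): manager_id=1 -> Yara
  - employee 5 (Olivia): manager_id=2 -> Quinn
  - employee 6 (Hank): manager_id=NULL -> NULL
  - employee 7 (Bob): manager_id=4 -> Tina
  - employee 8 (George): manager_id=3 -> Chris
  - employee 9 (Uma): manager_id=4 -> Tina

SQL:
SELECT a.name AS item, b.name AS manager
FROM employees a
LEFT JOIN employees b ON a.manager_id = b.id

Result:
item   | manager
-------+--------
Yara   | NULL   
Quinn  | Yara   
Chris  | Quinn  
Tina   | Yara   
Olivia | Quinn  
Hank   | NULL   
Bob    | Tina   
George | Chris  
Uma    | Tina   


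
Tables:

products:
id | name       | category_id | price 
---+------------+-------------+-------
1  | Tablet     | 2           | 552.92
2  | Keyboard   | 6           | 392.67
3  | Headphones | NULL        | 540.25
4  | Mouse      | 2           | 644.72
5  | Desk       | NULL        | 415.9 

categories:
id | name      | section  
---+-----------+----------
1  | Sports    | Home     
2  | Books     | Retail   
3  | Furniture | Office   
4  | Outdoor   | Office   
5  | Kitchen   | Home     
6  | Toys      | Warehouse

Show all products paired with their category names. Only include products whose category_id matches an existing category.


INNER JOIN keeps only products rows whose category_id matches an id in categories. Walk through each product:
  - product 1 (Tablet): category_id=2 -> matches Books
  - product 2 (Keyboard): category_id=6 -> matches Toys
  - product 3 (Headphones): category_id=NULL, no match -> dropped
  - product 4 (Mouse): category_id=2 -> matches Books
  - product 5 (Desk): category_id=NULL, no match -> dropped
So 2 of 5 rows are dropped.

SQL:
SELECT a.name, b.name AS category
FROM products a
INNER JOIN categories b ON a.category_id = b.id

Result:
name     | category
---------+---------
Tablet   | Books   
Keyboard | Toys    
Mouse    | Books   


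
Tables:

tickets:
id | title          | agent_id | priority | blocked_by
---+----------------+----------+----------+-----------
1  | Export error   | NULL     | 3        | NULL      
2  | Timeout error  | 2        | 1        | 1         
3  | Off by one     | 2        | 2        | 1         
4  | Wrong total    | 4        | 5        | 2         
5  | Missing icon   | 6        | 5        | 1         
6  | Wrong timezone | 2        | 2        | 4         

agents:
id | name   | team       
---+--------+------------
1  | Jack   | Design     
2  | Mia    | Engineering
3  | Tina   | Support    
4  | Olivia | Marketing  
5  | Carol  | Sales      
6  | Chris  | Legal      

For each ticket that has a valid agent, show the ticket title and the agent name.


INNER JOIN keeps only tickets rows whose agent_id matches an id in agents. Walk through each ticket:
  - ticket 1 (Export error): agent_id=NULL, no match -> dropped
  - ticket 2 (Timeout error): agent_id=2 -> matches Mia
  - ticket 3 (Off by one): agent_id=2 -> matches Mia
  - ticket 4 (Wrong total): agent_id=4 -> matches Olivia
  - ticket 5 (Missing icon): agent_id=6 -> matches Chris
  - ticket 6 (Wrong timezone): agent_id=2 -> matches Mia
So 1 of 6 rows is dropped.

SQL:
SELECT a.title, b.name AS agent
FROM tickets a
INNER JOIN agents b ON a.agent_id = b.id

Result:
title          | agent 
---------------+-------
Timeout error  | Mia   
Off by one     | Mia   
Wrong total    | Olivia
Missing icon   | Chris 
Wrong timezone | Mia   


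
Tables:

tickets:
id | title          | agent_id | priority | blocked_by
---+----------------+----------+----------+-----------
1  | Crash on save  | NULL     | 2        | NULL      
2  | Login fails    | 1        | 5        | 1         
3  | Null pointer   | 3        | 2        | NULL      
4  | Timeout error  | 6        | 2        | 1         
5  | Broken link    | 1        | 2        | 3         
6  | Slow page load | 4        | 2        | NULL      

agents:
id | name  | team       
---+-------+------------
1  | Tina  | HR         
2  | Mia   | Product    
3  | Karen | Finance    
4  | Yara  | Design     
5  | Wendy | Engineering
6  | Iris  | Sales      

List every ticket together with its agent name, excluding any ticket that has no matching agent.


INNER JOIN keeps only tickets rows whose agent_id matches an id in agents. Walk through each ticket:
  - ticket 1 (Crash on save): agent_id=NULL, no match -> dropped
  - ticket 2 (Login fails): agent_id=1 -> matches Tina
  - ticket 3 (Null pointer): agent_id=3 -> matches Karen
  - ticket 4 (Timeout error): agent_id=6 -> matches Iris
  - ticket 5 (Broken link): agent_id=1 -> matches Tina
  - ticket 6 (Slow page load): agent_id=4 -> matches Yara
So 1 of 6 rows is dropped.

SQL:
SELECT a.title, b.name AS agent
FROM tickets a
INNER JOIN agents b ON a.agent_id = b.id

Result:
title          | agent
---------------+------
Login fails    | Tina 
Null pointer   | Karen
Timeout error  | Iris 
Broken link    | Tina 
Slow page load | Yara 


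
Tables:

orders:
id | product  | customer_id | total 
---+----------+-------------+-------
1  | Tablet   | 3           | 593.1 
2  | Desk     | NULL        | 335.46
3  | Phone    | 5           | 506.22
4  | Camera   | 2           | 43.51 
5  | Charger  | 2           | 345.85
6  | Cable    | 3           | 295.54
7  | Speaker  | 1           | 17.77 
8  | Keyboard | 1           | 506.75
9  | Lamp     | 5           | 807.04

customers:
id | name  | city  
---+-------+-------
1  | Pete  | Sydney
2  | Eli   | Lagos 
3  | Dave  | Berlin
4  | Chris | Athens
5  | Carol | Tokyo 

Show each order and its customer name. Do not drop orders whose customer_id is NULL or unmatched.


LEFT JOIN keeps every row from orders (the left table); where customer_id has no match in customers, the customer columns become NULL. Walk through each order:
  - order 1 (Tablet): customer_id=3 -> matches Dave
  - order 2 (Desk): customer_id=NULL, no match -> kept with NULL
  - order 3 (Phone): customer_id=5 -> matches Carol
  - order 4 (Camera): customer_id=2 -> matches Eli
  - order 5 (Charger): customer_id=2 -> matches Eli
  - order 6 (Cable): customer_id=3 -> matches Dave
  - order 7 (Speaker): customer_id=1 -> matches Pete
  - order 8 (Keyboard): customer_id=1 -> matches Pete
  - order 9 (Lamp): customer_id=5 -> matches Carol
All 9 rows appear; 1 has NULL customer.

SQL:
SELECT a.product, b.name AS customer
FROM orders a
LEFT JOIN customers b ON a.customer_id = b.id

Result:
product  | customer
---------+---------
Tablet   | Dave    
Desk     | NULL    
Phone    | Carol   
Camera   | Eli     
Charger  | Eli     
Cable    | Dave    
Speaker  | Pete    
Keyboard | Pete    
Lamp     | Carol   


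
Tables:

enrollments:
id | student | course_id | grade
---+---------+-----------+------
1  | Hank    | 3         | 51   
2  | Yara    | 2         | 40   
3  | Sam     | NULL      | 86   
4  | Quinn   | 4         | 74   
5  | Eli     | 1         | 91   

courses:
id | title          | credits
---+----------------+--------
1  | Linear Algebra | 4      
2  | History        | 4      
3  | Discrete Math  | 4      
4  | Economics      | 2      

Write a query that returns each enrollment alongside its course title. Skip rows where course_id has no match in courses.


INNER JOIN keeps only enrollments rows whose course_id matches an id in courses. Walk through each enrollment:
  - enrollment 1 (Hank): course_id=3 -> matches Discrete Math
  - enrollment 2 (Yara): course_id=2 -> matches History
  - enrollment 3 (Sam): course_id=NULL, no match -> dropped
  - enrollment 4 (Quinn): course_id=4 -> matches Economics
  - enrollment 5 (Eli): course_id=1 -> matches Linear Algebra
So 1 of 5 rows is dropped.

SQL:
SELECT a.student, b.title AS course
FROM enrollments a
INNER JOIN courses b ON a.course_id = b.id

Result:
student | course        
--------+---------------
Hank    | Discrete Math 
Yara    | History       
Quinn   | Economics     
Eli     | Linear Algebra


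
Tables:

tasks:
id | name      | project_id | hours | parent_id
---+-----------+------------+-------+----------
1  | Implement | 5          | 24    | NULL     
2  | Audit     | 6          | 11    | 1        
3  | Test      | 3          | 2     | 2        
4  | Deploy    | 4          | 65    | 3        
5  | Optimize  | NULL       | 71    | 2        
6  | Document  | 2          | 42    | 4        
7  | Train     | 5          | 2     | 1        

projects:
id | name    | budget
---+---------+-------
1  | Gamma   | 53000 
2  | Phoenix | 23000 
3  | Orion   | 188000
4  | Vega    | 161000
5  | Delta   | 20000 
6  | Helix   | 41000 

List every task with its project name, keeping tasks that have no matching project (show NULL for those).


LEFT JOIN keeps every row from tasks (the left table); where project_id has no match in projects, the project columns become NULL. Walk through each task:
  - task 1 (Implement): project_id=5 -> matches Delta
  - task 2 (Audit): project_id=6 -> matches Helix
  - task 3 (Test): project_id=3 -> matches Orion
  - task 4 (Deploy): project_id=4 -> matches Vega
  - task 5 (Optimize): project_id=NULL, no match -> kept with NULL
  - task 6 (Document): project_id=2 -> matches Phoenix
  - task 7 (Train): project_id=5 -> matches Delta
All 7 rows appear; 1 has NULL project.

SQL:
SELECT a.name, b.name AS project
FROM tasks a
LEFT JOIN projects b ON a.project_id = b.id

Result:
name      | project
----------+--------
Implement | Delta  
Audit     | Helix  
Test      | Orion  
Deploy    | Vega   
Optimize  | NULL   
Document  | Phoenix
Train     | Delta  


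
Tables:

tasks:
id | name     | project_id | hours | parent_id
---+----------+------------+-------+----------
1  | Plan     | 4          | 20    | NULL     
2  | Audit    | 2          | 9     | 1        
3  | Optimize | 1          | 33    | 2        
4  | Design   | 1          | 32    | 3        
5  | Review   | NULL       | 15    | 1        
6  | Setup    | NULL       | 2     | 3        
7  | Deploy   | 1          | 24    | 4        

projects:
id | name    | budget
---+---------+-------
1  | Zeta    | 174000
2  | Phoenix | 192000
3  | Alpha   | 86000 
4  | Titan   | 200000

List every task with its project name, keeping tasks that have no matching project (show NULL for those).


LEFT JOIN keeps every row from tasks (the left table); where project_id has no match in projects, the project columns become NULL. Walk through each task:
  - task 1 (Plan): project_id=4 -> matches Titan
  - task 2 (Audit): project_id=2 -> matches Phoenix
  - task 3 (Optimize): project_id=1 -> matches Zeta
  - task 4 (Design): project_id=1 -> matches Zeta
  - task 5 (Review): project_id=NULL, no match -> kept with NULL
  - task 6 (Setup): project_id=NULL, no match -> kept with NULL
  - task 7 (Deploy): project_id=1 -> matches Zeta
All 7 rows appear; 2 have NULL project.

SQL:
SELECT a.name, b.name AS project
FROM tasks a
LEFT JOIN projects b ON a.project_id = b.id

Result:
name     | project
---------+--------
Plan     | Titan  
Audit    | Phoenix
Optimize | Zeta   
Design   | Zeta   
Review   | NULL   
Setup    | NULL   
Deploy   | Zeta   


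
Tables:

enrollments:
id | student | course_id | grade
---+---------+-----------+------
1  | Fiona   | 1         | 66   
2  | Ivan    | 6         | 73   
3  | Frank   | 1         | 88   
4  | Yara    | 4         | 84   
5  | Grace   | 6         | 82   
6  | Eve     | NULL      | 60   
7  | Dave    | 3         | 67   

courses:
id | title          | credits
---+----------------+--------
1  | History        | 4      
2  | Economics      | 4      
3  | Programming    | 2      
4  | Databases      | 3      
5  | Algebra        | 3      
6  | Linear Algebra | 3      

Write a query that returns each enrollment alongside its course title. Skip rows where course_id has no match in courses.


INNER JOIN keeps only enrollments rows whose course_id matches an id in courses. Walk through each enrollment:
  - enrollment 1 (Fiona): course_id=1 -> matches History
  - enrollment 2 (Ivan): course_id=6 -> matches Linear Algebra
  - enrollment 3 (Frank): course_id=1 -> matches History
  - enrollment 4 (Yara): course_id=4 -> matches Databases
  - enrollment 5 (Grace): course_id=6 -> matches Linear Algebra
  - enrollment 6 (Eve): course_id=NULL, no match -> dropped
  - enrollment 7 (Dave): course_id=3 -> matches Programming
So 1 of 7 rows is dropped.

SQL:
SELECT a.student, b.title AS course
FROM enrollments a
INNER JOIN courses b ON a.course_id = b.id

Result:
student | course        
--------+---------------
Fiona   | History       
Ivan    | Linear Algebra
Frank   | History       
Yara    | Databases     
Grace   | Linear Algebra
Dave    | Programming   


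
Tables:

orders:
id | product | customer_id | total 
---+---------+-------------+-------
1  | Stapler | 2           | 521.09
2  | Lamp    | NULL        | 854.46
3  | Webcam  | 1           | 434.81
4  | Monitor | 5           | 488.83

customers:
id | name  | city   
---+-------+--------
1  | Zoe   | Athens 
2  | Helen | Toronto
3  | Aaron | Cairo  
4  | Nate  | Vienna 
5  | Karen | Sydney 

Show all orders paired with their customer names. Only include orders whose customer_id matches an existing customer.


INNER JOIN keeps only orders rows whose customer_id matches an id in customers. Walk through each order:
  - order 1 (Stapler): customer_id=2 -> matches Helen
  - order 2 (Lamp): customer_id=NULL, no match -> dropped
  - order 3 (Webcam): customer_id=1 -> matches Zoe
  - order 4 (Monitor): customer_id=5 -> matches Karen
So 1 of 4 rows is dropped.

SQL:
SELECT a.product, b.name AS customer
FROM orders a
INNER JOIN customers b ON a.customer_id = b.id

Result:
product | customer
--------+---------
Stapler | Helen   
Webcam  | Zoe     
Monitor | Karen   


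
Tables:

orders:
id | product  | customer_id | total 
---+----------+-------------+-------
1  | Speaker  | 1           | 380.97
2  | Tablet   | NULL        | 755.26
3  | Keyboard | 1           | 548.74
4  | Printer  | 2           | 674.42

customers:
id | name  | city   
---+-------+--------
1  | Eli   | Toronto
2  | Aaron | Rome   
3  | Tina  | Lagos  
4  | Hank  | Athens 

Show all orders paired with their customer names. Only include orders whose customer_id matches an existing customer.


INNER JOIN keeps only orders rows whose customer_id matches an id in customers. Walk through each order:
  - order 1 (Speaker): customer_id=1 -> matches Eli
  - order 2 (Tablet): customer_id=NULL, no match -> dropped
  - order 3 (Keyboard): customer_id=1 -> matches Eli
  - order 4 (Printer): customer_id=2 -> matches Aaron
So 1 of 4 rows is dropped.

SQL:
SELECT a.product, b.name AS customer
FROM orders a
INNER JOIN customers b ON a.customer_id = b.id

Result:
product  | customer
---------+---------
Speaker  | Eli     
Keyboard | Eli     
Printer  | Aaron   


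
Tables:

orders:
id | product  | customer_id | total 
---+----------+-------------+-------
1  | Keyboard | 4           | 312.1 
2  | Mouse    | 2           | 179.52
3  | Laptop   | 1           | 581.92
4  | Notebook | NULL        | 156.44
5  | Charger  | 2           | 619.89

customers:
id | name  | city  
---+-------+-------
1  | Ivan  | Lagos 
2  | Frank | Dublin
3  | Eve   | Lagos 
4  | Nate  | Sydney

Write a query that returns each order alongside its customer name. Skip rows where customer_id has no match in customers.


INNER JOIN keeps only orders rows whose customer_id matches an id in customers. Walk through each order:
  - order 1 (Keyboard): customer_id=4 -> matches Nate
  - order 2 (Mouse): customer_id=2 -> matches Frank
  - order 3 (Laptop): customer_id=1 -> matches Ivan
  - order 4 (Notebook): customer_id=NULL, no match -> dropped
  - order 5 (Charger): customer_id=2 -> matches Frank
So 1 of 5 rows is dropped.

SQL:
SELECT a.product, b.name AS customer
FROM orders a
INNER JOIN customers b ON a.customer_id = b.id

Result:
product  | customer
---------+---------
Keyboard | Nate    
Mouse    | Frank   
Laptop   | Ivan    
Charger  | Frank   


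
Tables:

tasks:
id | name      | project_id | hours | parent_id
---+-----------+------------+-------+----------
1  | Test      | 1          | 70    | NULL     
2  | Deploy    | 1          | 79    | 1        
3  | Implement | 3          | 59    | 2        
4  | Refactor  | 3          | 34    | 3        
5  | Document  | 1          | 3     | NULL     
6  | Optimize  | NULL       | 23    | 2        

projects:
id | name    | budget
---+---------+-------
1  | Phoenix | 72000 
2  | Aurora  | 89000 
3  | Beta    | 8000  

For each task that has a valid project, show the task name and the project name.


INNER JOIN keeps only tasks rows whose project_id matches an id in projects. Walk through each task:
  - task 1 (Test): project_id=1 -> matches Phoenix
  - task 2 (Deploy): project_id=1 -> matches Phoenix
  - task 3 (Implement): project_id=3 -> matches Beta
  - task 4 (Refactor): project_id=3 -> matches Beta
  - task 5 (Document): project_id=1 -> matches Phoenix
  - task 6 (Optimize): project_id=NULL, no match -> dropped
So 1 of 6 rows is dropped.

SQL:
SELECT a.name, b.name AS project
FROM tasks a
INNER JOIN projects b ON a.project_id = b.id

Result:
name      | project
----------+--------
Test      | Phoenix
Deploy    | Phoenix
Implement | Beta   
Refactor  | Beta   
Document  | Phoenix


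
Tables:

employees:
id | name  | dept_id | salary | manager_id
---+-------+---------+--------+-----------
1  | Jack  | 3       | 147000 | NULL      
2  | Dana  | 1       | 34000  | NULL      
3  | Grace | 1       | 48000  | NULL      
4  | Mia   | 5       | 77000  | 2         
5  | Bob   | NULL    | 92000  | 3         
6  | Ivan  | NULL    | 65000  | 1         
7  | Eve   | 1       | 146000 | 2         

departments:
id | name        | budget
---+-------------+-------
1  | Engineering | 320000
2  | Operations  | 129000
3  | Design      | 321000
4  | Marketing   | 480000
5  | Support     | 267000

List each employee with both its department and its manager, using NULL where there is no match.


Two LEFT JOINs from the same base table employees: one to departments via dept_id, one to employees itself via manager_id. Both are LEFT so every employee is preserved.
Match against departments:
  - employee 1 (Jack): dept_id=3 -> matches Design
  - employee 2 (Dana): dept_id=1 -> matches Engineering
  - employee 3 (Grace): dept_id=1 -> matches Engineering
  - employee 4 (Mia): dept_id=5 -> matches Support
  - employee 5 (Bob): dept_id=NULL, no match -> kept with NULL
  - employee 6 (Ivan): dept_id=NULL, no match -> kept with NULL
  - employee 7 (Eve): dept_id=1 -> matches Engineering
Match against employees (self):
  - employee 1 (Jack): manager_id=NULL -> NULL
  - employee 2 (Dana): manager_id=NULL -> NULL
  - employee 3 (Grace): manager_id=NULL -> NULL
  - employee 4 (Mia): manager_id=2 -> Dana
  - employee 5 (Bob): manager_id=3 -> Grace
  - employee 6 (Ivan): manager_id=1 -> Jack
  - employee 7 (Eve): manager_id=2 -> Dana

SQL:
SELECT a.name, b.name AS department, c.name AS manager
FROM employees a
LEFT JOIN departments b ON a.dept_id = b.id
LEFT JOIN employees c ON a.manager_id = c.id

Result:
name  | department  | manager
------+-------------+--------
Jack  | Design      | NULL   
Dana  | Engineering | NULL   
Grace | Engineering | NULL   
Mia   | Support     | Dana   
Bob   | NULL        | Grace  
Ivan  | NULL        | Jack   
Eve   | Engineering | Dana   


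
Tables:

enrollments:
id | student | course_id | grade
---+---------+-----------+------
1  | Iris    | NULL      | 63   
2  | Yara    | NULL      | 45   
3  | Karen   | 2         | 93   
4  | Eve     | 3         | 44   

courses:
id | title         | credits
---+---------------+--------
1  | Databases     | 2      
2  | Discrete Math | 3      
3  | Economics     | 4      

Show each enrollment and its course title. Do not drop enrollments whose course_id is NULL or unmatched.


LEFT JOIN keeps every row from enrollments (the left table); where course_id has no match in courses, the course columns become NULL. Walk through each enrollment:
  - enrollment 1 (Iris): course_id=NULL, no match -> kept with NULL
  - enrollment 2 (Yara): course_id=NULL, no match -> kept with NULL
  - enrollment 3 (Karen): course_id=2 -> matches Discrete Math
  - enrollment 4 (Eve): course_id=3 -> matches Economics
All 4 rows appear; 2 have NULL course.

SQL:
SELECT a.student, b.title AS course
FROM enrollments a
LEFT JOIN courses b ON a.course_id = b.id

Result:
student | course       
--------+--------------
Iris    | NULL         
Yara    | NULL         
Karen   | Discrete Math
Eve     | Economics    


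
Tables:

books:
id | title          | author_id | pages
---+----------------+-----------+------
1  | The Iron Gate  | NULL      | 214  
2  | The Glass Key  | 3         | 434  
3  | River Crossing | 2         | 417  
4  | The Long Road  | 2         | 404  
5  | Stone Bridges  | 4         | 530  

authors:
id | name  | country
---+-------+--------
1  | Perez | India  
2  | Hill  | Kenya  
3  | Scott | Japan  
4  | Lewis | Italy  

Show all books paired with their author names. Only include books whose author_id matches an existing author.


INNER JOIN keeps only books rows whose author_id matches an id in authors. Walk through each book:
  - book 1 (The Iron Gate): author_id=NULL, no match -> dropped
  - book 2 (The Glass Key): author_id=3 -> matches Scott
  - book 3 (River Crossing): author_id=2 -> matches Hill
  - book 4 (The Long Road): author_id=2 -> matches Hill
  - book 5 (Stone Bridges): author_id=4 -> matches Lewis
So 1 of 5 rows is dropped.

SQL:
SELECT a.title, b.name AS author
FROM books a
INNER JOIN authors b ON a.author_id = b.id

Result:
title          | author
---------------+-------
The Glass Key  | Scott 
River Crossing | Hill  
The Long Road  | Hill  
Stone Bridges  | Lewis 


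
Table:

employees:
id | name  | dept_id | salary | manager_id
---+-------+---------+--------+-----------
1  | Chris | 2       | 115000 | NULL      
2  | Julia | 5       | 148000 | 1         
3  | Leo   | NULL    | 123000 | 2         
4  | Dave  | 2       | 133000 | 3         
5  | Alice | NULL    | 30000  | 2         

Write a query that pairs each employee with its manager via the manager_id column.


This is a self-join: employees is joined to a second copy of itself, matching each row's manager_id to another row's id. Use LEFT JOIN so rows with manager_id=NULL are kept.
  - employee 1 (Chris): manager_id=NULL -> NULL
  - employee 2 (Julia): manager_id=1 -> Chris
  - employee 3 (Leo): manager_id=2 -> Julia
  - employee 4 (Dave): manager_id=3 -> Leo
  - employee 5 (Alice): manager_id=2 -> Julia

SQL:
SELECT a.name AS item, b.name AS manager
FROM employees a
LEFT JOIN employees b ON a.manager_id = b.id

Result:
item  | manager
------+--------
Chris | NULL   
Julia | Chris  
Leo   | Julia  
Dave  | Leo    
Alice | Julia  


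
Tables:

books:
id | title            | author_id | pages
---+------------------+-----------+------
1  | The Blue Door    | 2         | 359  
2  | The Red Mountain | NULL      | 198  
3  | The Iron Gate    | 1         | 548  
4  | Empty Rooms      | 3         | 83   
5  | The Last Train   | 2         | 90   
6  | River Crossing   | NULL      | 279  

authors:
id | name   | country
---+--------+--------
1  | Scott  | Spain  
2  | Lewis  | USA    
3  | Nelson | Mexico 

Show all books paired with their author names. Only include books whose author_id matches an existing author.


INNER JOIN keeps only books rows whose author_id matches an id in authors. Walk through each book:
  - book 1 (The Blue Door): author_id=2 -> matches Lewis
  - book 2 (The Red Mountain): author_id=NULL, no match -> dropped
  - book 3 (The Iron Gate): author_id=1 -> matches Scott
  - book 4 (Empty Rooms): author_id=3 -> matches Nelson
  - book 5 (The Last Train): author_id=2 -> matches Lewis
  - book 6 (River Crossing): author_id=NULL, no match -> dropped
So 2 of 6 rows are dropped.

SQL:
SELECT a.title, b.name AS author
FROM books a
INNER JOIN authors b ON a.author_id = b.id

Result:
title          | author
---------------+-------
The Blue Door  | Lewis 
The Iron Gate  | Scott 
Empty Rooms    | Nelson
The Last Train | Lewis 


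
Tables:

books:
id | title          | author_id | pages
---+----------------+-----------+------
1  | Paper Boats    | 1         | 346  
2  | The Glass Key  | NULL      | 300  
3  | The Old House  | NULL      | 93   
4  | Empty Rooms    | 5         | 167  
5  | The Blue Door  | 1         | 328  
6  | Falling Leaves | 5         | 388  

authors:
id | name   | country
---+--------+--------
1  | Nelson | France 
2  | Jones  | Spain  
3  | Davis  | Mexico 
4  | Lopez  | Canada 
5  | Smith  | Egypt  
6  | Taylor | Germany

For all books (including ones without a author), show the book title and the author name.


LEFT JOIN keeps every row from books (the left table); where author_id has no match in authors, the author columns become NULL. Walk through each book:
  - book 1 (Paper Boats): author_id=1 -> matches Nelson
  - book 2 (The Glass Key): author_id=NULL, no match -> kept with NULL
  - book 3 (The Old House): author_id=NULL, no match -> kept with NULL
  - book 4 (Empty Rooms): author_id=5 -> matches Smith
  - book 5 (The Blue Door): author_id=1 -> matches Nelson
  - book 6 (Falling Leaves): author_id=5 -> matches Smith
All 6 rows appear; 2 have NULL author.

SQL:
SELECT a.title, b.name AS author
FROM books a
LEFT JOIN authors b ON a.author_id = b.id

Result:
title          | author
---------------+-------
Paper Boats    | Nelson
The Glass Key  | NULL  
The Old House  | NULL  
Empty Rooms    | Smith 
The Blue Door  | Nelson
Falling Leaves | Smith 


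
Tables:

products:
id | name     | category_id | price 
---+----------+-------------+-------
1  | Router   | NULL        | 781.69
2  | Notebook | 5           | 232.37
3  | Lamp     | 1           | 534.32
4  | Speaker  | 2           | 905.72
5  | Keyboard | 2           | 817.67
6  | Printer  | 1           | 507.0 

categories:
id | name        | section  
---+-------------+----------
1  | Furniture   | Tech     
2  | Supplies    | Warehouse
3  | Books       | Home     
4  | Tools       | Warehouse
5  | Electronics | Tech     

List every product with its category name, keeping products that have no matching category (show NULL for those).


LEFT JOIN keeps every row from products (the left table); where category_id has no match in categories, the category columns become NULL. Walk through each product:
  - product 1 (Router): category_id=NULL, no match -> kept with NULL
  - product 2 (Notebook): category_id=5 -> matches Electronics
  - product 3 (Lamp): category_id=1 -> matches Furniture
  - product 4 (Speaker): category_id=2 -> matches Supplies
  - product 5 (Keyboard): category_id=2 -> matches Supplies
  - product 6 (Printer): category_id=1 -> matches Furniture
All 6 rows appear; 1 has NULL category.

SQL:
SELECT a.name, b.name AS category
FROM products a
LEFT JOIN categories b ON a.category_id = b.id

Result:
name     | category   
---------+------------
Router   | NULL       
Notebook | Electronics
Lamp     | Furniture  
Speaker  | Supplies   
Keyboard | Supplies   
Printer  | Furniture  


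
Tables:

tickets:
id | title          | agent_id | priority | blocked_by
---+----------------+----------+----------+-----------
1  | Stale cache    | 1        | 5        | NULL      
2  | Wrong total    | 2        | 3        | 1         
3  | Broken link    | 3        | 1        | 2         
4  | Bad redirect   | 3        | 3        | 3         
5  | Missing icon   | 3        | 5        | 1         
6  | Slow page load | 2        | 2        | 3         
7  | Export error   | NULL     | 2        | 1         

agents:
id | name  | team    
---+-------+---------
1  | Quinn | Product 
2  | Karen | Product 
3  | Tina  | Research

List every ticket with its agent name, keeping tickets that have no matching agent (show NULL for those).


LEFT JOIN keeps every row from tickets (the left table); where agent_id has no match in agents, the agent columns become NULL. Walk through each ticket:
  - ticket 1 (Stale cache): agent_id=1 -> matches Quinn
  - ticket 2 (Wrong total): agent_id=2 -> matches Karen
  - ticket 3 (Broken link): agent_id=3 -> matches Tina
  - ticket 4 (Bad redirect): agent_id=3 -> matches Tina
  - ticket 5 (Missing icon): agent_id=3 -> matches Tina
  - ticket 6 (Slow page load): agent_id=2 -> matches Karen
  - ticket 7 (Export error): agent_id=NULL, no match -> kept with NULL
All 7 rows appear; 1 has NULL agent.

SQL:
SELECT a.title, b.name AS agent
FROM tickets a
LEFT JOIN agents b ON a.agent_id = b.id

Result:
title          | agent
---------------+------
Stale cache    | Quinn
Wrong total    | Karen
Broken link    | Tina 
Bad redirect   | Tina 
Missing icon   | Tina 
Slow page load | Karen
Export error   | NULL 


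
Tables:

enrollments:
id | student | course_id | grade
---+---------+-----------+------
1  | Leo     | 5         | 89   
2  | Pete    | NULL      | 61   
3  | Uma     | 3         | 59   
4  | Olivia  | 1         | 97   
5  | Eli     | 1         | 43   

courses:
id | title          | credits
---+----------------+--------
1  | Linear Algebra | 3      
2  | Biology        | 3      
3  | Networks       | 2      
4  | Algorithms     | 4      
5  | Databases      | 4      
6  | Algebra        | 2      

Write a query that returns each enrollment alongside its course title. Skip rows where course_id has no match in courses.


INNER JOIN keeps only enrollments rows whose course_id matches an id in courses. Walk through each enrollment:
  - enrollment 1 (Leo): course_id=5 -> matches Databases
  - enrollment 2 (Pete): course_id=NULL, no match -> dropped
  - enrollment 3 (Uma): course_id=3 -> matches Networks
  - enrollment 4 (Olivia): course_id=1 -> matches Linear Algebra
  - enrollment 5 (Eli): course_id=1 -> matches Linear Algebra
So 1 of 5 rows is dropped.

SQL:
SELECT a.student, b.title AS course
FROM enrollments a
INNER JOIN courses b ON a.course_id = b.id

Result:
student | course        
--------+---------------
Leo     | Databases     
Uma     | Networks      
Olivia  | Linear Algebra
Eli     | Linear Algebra


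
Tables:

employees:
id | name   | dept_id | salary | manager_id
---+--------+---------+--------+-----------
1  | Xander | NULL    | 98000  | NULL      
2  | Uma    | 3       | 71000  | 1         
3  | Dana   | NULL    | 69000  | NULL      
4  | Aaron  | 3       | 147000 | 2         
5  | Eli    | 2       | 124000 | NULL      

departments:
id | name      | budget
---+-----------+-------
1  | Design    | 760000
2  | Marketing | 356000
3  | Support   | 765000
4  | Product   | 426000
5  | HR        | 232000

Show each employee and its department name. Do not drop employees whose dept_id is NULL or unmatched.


LEFT JOIN keeps every row from employees (the left table); where dept_id has no match in departments, the department columns become NULL. Walk through each employee:
  - employee 1 (Xander): dept_id=NULL, no match -> kept with NULL
  - employee 2 (Uma): dept_id=3 -> matches Support
  - employee 3 (Dana): dept_id=NULL, no match -> kept with NULL
  - employee 4 (Aaron): dept_id=3 -> matches Support
  - employee 5 (Eli): dept_id=2 -> matches Marketing
All 5 rows appear; 2 have NULL department.

SQL:
SELECT a.name, b.name AS department
FROM employees a
LEFT JOIN departments b ON a.dept_id = b.id

Result:
name   | department
-------+-----------
Xander | NULL      
Uma    | Support   
Dana   | NULL      
Aaron  | Support   
Eli    | Marketing 


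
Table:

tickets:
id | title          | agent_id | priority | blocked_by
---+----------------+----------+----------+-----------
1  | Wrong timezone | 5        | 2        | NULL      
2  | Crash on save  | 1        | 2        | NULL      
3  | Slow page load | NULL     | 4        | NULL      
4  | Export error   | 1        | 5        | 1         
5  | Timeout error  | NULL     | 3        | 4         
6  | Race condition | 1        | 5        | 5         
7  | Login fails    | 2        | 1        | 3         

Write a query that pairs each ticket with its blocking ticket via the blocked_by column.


This is a self-join: tickets is joined to a second copy of itself, matching each row's blocked_by to another row's id. Use LEFT JOIN so rows with blocked_by=NULL are kept.
  - ticket 1 (Wrong timezone): blocked_by=NULL -> NULL
  - ticket 2 (Crash on save): blocked_by=NULL -> NULL
  - ticket 3 (Slow page load): blocked_by=NULL -> NULL
  - ticket 4 (Export error): blocked_by=1 -> Wrong timezone
  - ticket 5 (Timeout error): blocked_by=4 -> Export error
  - ticket 6 (Race condition): blocked_by=5 -> Timeout error
  - ticket 7 (Login fails): blocked_by=3 -> Slow page load

SQL:
SELECT a.title AS item, b.title AS blocked_by
FROM tickets a
LEFT JOIN tickets b ON a.blocked_by = b.id

Result:
item           | blocked_by    
---------------+---------------
Wrong timezone | NULL          
Crash on save  | NULL          
Slow page load | NULL          
Export error   | Wrong timezone
Timeout error  | Export error  
Race condition | Timeout error 
Login fails    | Slow page load


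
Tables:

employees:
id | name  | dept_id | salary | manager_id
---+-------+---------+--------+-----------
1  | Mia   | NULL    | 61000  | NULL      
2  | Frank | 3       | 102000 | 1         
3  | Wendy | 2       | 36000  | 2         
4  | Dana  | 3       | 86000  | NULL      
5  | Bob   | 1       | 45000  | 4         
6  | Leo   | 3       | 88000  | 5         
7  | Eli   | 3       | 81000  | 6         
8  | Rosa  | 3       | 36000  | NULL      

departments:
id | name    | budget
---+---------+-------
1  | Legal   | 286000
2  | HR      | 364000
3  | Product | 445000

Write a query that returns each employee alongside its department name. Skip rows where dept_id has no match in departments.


INNER JOIN keeps only employees rows whose dept_id matches an id in departments. Walk through each employee:
  - employee 1 (Mia): dept_id=NULL, no match -> dropped
  - employee 2 (Frank): dept_id=3 -> matches Product
  - employee 3 (Wendy): dept_id=2 -> matches HR
  - employee 4 (Dana): dept_id=3 -> matches Product
  - employee 5 (Bob): dept_id=1 -> matches Legal
  - employee 6 (Leo): dept_id=3 -> matches Product
  - employee 7 (Eli): dept_id=3 -> matches Product
  - employee 8 (Rosa): dept_id=3 -> matches Product
So 1 of 8 rows is dropped.

SQL:
SELECT a.name, b.name AS department
FROM employees a
INNER JOIN departments b ON a.dept_id = b.id

Result:
name  | department
------+-----------
Frank | Product   
Wendy | HR        
Dana  | Product   
Bob   | Legal     
Leo   | Product   
Eli   | Product   
Rosa  | Product   
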